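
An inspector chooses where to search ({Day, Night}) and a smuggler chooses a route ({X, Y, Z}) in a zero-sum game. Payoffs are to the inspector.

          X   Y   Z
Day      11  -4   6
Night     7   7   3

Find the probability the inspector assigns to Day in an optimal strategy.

Row minima: Day → -4, Night → 3; maximin = 3.
Column maxima: X → 11, Y → 7, Z → 6; minimax = 6.
3 ≠ 6, so there is no saddle point; optimal play is mixed.
X is strictly dominated by Z (it gives the inspector strictly more in every row), so the smuggler never plays it.
On the remaining 2×2 (Day, Night vs Y, Z):
Let the inspector play Day with probability p. Expected payoff against Y: (-4)p + 7(1−p) = −11p + 7; against Z: 6p + 3(1−p) = 3p + 3.
Setting these equal: −11p + 7 = 3p + 3 ⇒ −14p = -4 ⇒ p = 2/7, and the value is (-11)·(2/7) + 7 = 27/7.
For the smuggler: with q = P(Y), equating Day's and Night's payoffs gives −10q + 6 = 4q + 3 ⇒ q = 3/14.

2/7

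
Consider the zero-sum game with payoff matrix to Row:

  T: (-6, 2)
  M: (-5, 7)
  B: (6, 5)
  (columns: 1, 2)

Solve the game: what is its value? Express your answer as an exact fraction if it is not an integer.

67/13

Row minima: T → -6, M → -5, B → 5; maximin = 5.
Column maxima: 1 → 6, 2 → 7; minimax = 6.
5 ≠ 6, so there is no saddle point; optimal play is mixed.
T is strictly dominated by M, so Row never plays it.
On the remaining 2×2 (M, B vs 1, 2):
Let Row play M with probability p. Expected payoff against 1: (-5)p + 6(1−p) = −11p + 6; against 2: 7p + 5(1−p) = 2p + 5.
Setting these equal: −11p + 6 = 2p + 5 ⇒ −13p = -1 ⇒ p = 1/13, and the value is (-11)·(1/13) + 6 = 67/13.
For Column: with q = P(1), equating M's and B's payoffs gives −12q + 7 = q + 5 ⇒ q = 2/13.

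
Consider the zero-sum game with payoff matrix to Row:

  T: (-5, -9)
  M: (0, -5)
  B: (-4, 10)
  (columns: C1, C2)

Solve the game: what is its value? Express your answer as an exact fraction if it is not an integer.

Row minima: T → -9, M → -5, B → -4; maximin = -4.
Column maxima: C1 → 0, C2 → 10; minimax = 0.
-4 ≠ 0, so there is no saddle point; optimal play is mixed.
T is strictly dominated by M, so Row never plays it.
On the remaining 2×2 (M, B vs C1, C2):
Let Row play M with probability p. Expected payoff against C1: 0p + (-4)(1−p) = 4p − 4; against C2: (-5)p + 10(1−p) = −15p + 10.
Setting these equal: 4p − 4 = −15p + 10 ⇒ 19p = 14 ⇒ p = 14/19, and the value is (4)·(14/19) − 4 = -20/19.
For Column: with q = P(C1), equating M's and B's payoffs gives 5q − 5 = −14q + 10 ⇒ q = 15/19.

-20/19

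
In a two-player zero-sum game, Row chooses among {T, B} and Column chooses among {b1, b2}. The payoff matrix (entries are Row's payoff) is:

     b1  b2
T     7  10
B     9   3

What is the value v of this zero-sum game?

Row minima: T → 7, B → 3; maximin = 7.
Column maxima: b1 → 9, b2 → 10; minimax = 9.
7 ≠ 9, so there is no saddle point; optimal play is mixed.
Let Row play T with probability p. Expected payoff against b1: 7p + 9(1−p) = −2p + 9; against b2: 10p + 3(1−p) = 7p + 3.
Setting these equal: −2p + 9 = 7p + 3 ⇒ −9p = -6 ⇒ p = 2/3, and the value is (-2)·(2/3) + 9 = 23/3.
For Column: with q = P(b1), equating T's and B's payoffs gives −3q + 10 = 6q + 3 ⇒ q = 7/9.

23/3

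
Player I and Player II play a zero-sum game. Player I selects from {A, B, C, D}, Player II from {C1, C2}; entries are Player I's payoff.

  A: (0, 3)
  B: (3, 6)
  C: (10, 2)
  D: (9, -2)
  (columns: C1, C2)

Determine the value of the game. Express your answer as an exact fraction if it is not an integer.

Row minima: A → 0, B → 3, C → 2, D → -2; maximin = 3.
Column maxima: C1 → 10, C2 → 6; minimax = 6.
3 ≠ 6, so there is no saddle point; optimal play is mixed.
A is strictly dominated by B, so Player I never plays it.
D is strictly dominated by C, so Player I never plays it.
On the remaining 2×2 (B, C vs C1, C2):
Let Player I play B with probability p. Expected payoff against C1: 3p + 10(1−p) = −7p + 10; against C2: 6p + 2(1−p) = 4p + 2.
Setting these equal: −7p + 10 = 4p + 2 ⇒ −11p = -8 ⇒ p = 8/11, and the value is (-7)·(8/11) + 10 = 54/11.
For Player II: with q = P(C1), equating B's and C's payoffs gives −3q + 6 = 8q + 2 ⇒ q = 4/11.

54/11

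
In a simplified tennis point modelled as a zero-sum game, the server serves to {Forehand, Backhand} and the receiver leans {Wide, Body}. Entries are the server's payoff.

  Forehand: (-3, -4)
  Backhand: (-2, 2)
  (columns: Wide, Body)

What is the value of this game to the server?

-2

Row minima: Forehand → -4, Backhand → -2; maximin = -2.
Column maxima: Wide → -2, Body → 2; minimax = -2.
Since maximin = minimax = -2, there is a saddle point and the value is -2.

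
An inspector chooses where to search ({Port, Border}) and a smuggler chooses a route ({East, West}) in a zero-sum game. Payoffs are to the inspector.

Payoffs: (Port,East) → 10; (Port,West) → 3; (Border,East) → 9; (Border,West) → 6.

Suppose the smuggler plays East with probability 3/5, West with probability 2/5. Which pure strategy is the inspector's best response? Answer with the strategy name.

Border

Expected payoff of Port: (3/5)·10 + (2/5)·3 = 36/5.
Expected payoff of Border: (3/5)·9 + (2/5)·6 = 39/5.
The largest is 39/5, so the inspector's best response is Border.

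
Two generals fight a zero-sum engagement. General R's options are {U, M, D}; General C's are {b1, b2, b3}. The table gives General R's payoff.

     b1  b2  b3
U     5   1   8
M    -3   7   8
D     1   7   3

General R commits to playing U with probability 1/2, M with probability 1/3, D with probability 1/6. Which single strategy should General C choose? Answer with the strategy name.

b1

If General C plays b1, General R's expected payoff is (1/2)·5 + (1/3)·(-3) + (1/6)·1 = 5/3.
If General C plays b2, General R's expected payoff is (1/2)·1 + (1/3)·7 + (1/6)·7 = 4.
If General C plays b3, General R's expected payoff is (1/2)·8 + (1/3)·8 + (1/6)·3 = 43/6.
General C minimizes General R's payoff; the smallest is 5/3, so the best response is b1.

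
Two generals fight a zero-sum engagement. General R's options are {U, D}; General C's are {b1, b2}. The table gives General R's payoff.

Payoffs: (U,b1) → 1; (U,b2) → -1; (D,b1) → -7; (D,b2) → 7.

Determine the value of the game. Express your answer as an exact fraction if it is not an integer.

0

Row minima: U → -1, D → -7; maximin = -1.
Column maxima: b1 → 1, b2 → 7; minimax = 1.
-1 ≠ 1, so there is no saddle point; optimal play is mixed.
Let General R play U with probability p. Expected payoff against b1: 1p + (-7)(1−p) = 8p − 7; against b2: (-1)p + 7(1−p) = −8p + 7.
Setting these equal: 8p − 7 = −8p + 7 ⇒ 16p = 14 ⇒ p = 7/8, and the value is (8)·(7/8) − 7 = 0.
For General C: with q = P(b1), equating U's and D's payoffs gives 2q − 1 = −14q + 7 ⇒ q = 1/2.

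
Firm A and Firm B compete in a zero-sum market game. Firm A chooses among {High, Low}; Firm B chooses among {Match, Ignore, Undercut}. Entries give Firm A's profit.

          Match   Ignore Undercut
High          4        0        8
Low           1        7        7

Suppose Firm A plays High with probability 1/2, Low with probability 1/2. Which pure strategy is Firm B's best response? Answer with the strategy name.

Match

If Firm B plays Match, Firm A's expected payoff is (1/2)·4 + (1/2)·1 = 5/2.
If Firm B plays Ignore, Firm A's expected payoff is (1/2)·0 + (1/2)·7 = 7/2.
If Firm B plays Undercut, Firm A's expected payoff is (1/2)·8 + (1/2)·7 = 15/2.
Firm B minimizes Firm A's payoff; the smallest is 5/2, so the best response is Match.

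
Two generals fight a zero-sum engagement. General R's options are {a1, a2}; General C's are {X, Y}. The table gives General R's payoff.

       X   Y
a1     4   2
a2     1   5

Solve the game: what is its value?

Row minima: a1 → 2, a2 → 1; maximin = 2.
Column maxima: X → 4, Y → 5; minimax = 4.
2 ≠ 4, so there is no saddle point; optimal play is mixed.
Let General R play a1 with probability p. Expected payoff against X: 4p + 1(1−p) = 3p + 1; against Y: 2p + 5(1−p) = −3p + 5.
Setting these equal: 3p + 1 = −3p + 5 ⇒ 6p = 4 ⇒ p = 2/3, and the value is (3)·(2/3) + 1 = 3.
For General C: with q = P(X), equating a1's and a2's payoffs gives 2q + 2 = −4q + 5 ⇒ q = 1/2.

3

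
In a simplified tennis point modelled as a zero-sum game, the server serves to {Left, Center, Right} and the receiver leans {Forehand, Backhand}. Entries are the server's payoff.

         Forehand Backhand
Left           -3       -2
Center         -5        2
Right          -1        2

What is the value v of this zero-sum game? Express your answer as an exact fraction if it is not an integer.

-1

Row minima: Left → -3, Center → -5, Right → -1; maximin = -1.
Column maxima: Forehand → -1, Backhand → 2; minimax = -1.
Since maximin = minimax = -1, there is a saddle point and the value is -1.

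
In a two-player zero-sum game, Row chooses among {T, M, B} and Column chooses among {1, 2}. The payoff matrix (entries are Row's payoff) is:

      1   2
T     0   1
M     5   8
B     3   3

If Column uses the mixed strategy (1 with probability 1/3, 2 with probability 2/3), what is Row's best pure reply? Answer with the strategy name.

M

Expected payoff of T: (1/3)·0 + (2/3)·1 = 2/3.
Expected payoff of M: (1/3)·5 + (2/3)·8 = 7.
Expected payoff of B: (1/3)·3 + (2/3)·3 = 3.
The largest is 7, so Row's best response is M.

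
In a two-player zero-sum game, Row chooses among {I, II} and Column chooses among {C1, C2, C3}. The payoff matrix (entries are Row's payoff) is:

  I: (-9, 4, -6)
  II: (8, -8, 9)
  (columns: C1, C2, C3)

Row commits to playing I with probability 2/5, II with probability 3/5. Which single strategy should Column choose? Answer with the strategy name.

If Column plays C1, Row's expected payoff is (2/5)·(-9) + (3/5)·8 = 6/5.
If Column plays C2, Row's expected payoff is (2/5)·4 + (3/5)·(-8) = -16/5.
If Column plays C3, Row's expected payoff is (2/5)·(-6) + (3/5)·9 = 3.
Column minimizes Row's payoff; the smallest is -16/5, so the best response is C2.

C2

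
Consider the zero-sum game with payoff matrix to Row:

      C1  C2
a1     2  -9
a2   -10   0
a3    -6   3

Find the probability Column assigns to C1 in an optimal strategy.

Row minima: a1 → -9, a2 → -10, a3 → -6; maximin = -6.
Column maxima: C1 → 2, C2 → 3; minimax = 2.
-6 ≠ 2, so there is no saddle point; optimal play is mixed.
a2 is strictly dominated by a3, so Row never plays it.
On the remaining 2×2 (a1, a3 vs C1, C2):
Let Row play a1 with probability p. Expected payoff against C1: 2p + (-6)(1−p) = 8p − 6; against C2: (-9)p + 3(1−p) = −12p + 3.
Setting these equal: 8p − 6 = −12p + 3 ⇒ 20p = 9 ⇒ p = 9/20, and the value is (8)·(9/20) − 6 = -12/5.
For Column: with q = P(C1), equating a1's and a3's payoffs gives 11q − 9 = −9q + 3 ⇒ q = 3/5.

3/5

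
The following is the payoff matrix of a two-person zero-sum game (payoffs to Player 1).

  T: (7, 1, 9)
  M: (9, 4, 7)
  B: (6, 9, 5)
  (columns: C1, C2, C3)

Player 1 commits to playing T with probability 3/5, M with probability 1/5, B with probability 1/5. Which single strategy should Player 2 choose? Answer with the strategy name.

C2

If Player 2 plays C1, Player 1's expected payoff is (3/5)·7 + (1/5)·9 + (1/5)·6 = 36/5.
If Player 2 plays C2, Player 1's expected payoff is (3/5)·1 + (1/5)·4 + (1/5)·9 = 16/5.
If Player 2 plays C3, Player 1's expected payoff is (3/5)·9 + (1/5)·7 + (1/5)·5 = 39/5.
Player 2 minimizes Player 1's payoff; the smallest is 16/5, so the best response is C2.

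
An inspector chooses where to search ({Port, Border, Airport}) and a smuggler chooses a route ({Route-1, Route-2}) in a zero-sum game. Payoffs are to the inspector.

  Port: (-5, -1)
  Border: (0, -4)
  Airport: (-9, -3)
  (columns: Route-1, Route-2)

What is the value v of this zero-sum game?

-5/2

Row minima: Port → -5, Border → -4, Airport → -9; maximin = -4.
Column maxima: Route-1 → 0, Route-2 → -1; minimax = -1.
-4 ≠ -1, so there is no saddle point; optimal play is mixed.
Airport is strictly dominated by Port, so the inspector never plays it.
On the remaining 2×2 (Port, Border vs Route-1, Route-2):
Let the inspector play Port with probability p. Expected payoff against Route-1: (-5)p + 0(1−p) = −5p; against Route-2: (-1)p + (-4)(1−p) = 3p − 4.
Setting these equal: −5p = 3p − 4 ⇒ −8p = -4 ⇒ p = 1/2, and the value is (-5)·(1/2) = -5/2.
For the smuggler: with q = P(Route-1), equating Port's and Border's payoffs gives −4q − 1 = 4q − 4 ⇒ q = 3/8.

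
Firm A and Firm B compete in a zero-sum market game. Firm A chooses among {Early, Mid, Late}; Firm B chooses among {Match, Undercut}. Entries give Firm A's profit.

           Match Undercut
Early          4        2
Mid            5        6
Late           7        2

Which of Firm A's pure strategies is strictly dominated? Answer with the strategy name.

Early

Mid gives a strictly higher payoff than Early against every column: 5 > 4, 6 > 2.
So Early is strictly dominated and Firm A never plays it.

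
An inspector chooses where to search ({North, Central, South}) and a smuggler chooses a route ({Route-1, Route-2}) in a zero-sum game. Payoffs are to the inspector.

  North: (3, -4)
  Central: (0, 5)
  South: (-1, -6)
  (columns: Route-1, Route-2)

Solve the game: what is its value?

Row minima: North → -4, Central → 0, South → -6; maximin = 0.
Column maxima: Route-1 → 3, Route-2 → 5; minimax = 3.
0 ≠ 3, so there is no saddle point; optimal play is mixed.
South is strictly dominated by North, so the inspector never plays it.
On the remaining 2×2 (North, Central vs Route-1, Route-2):
Let the inspector play North with probability p. Expected payoff against Route-1: 3p + 0(1−p) = 3p; against Route-2: (-4)p + 5(1−p) = −9p + 5.
Setting these equal: 3p = −9p + 5 ⇒ 12p = 5 ⇒ p = 5/12, and the value is (3)·(5/12) = 5/4.
For the smuggler: with q = P(Route-1), equating North's and Central's payoffs gives 7q − 4 = −5q + 5 ⇒ q = 3/4.

5/4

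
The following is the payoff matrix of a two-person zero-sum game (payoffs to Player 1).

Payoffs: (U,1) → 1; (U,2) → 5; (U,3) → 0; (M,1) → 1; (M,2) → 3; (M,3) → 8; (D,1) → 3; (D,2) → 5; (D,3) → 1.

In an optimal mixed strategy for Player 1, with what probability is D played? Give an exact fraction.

Row minima: U → 0, M → 1, D → 1; maximin = 1.
Column maxima: 1 → 3, 2 → 5, 3 → 8; minimax = 3.
1 ≠ 3, so there is no saddle point; optimal play is mixed.
2 is strictly dominated by 1 (it gives Player 1 strictly more in every row), so Player 2 never plays it.
With 2 eliminated, U is strictly dominated by D (D gives Player 1 strictly more in every remaining column), so Player 1 never plays it.
On the remaining 2×2 (M, D vs 1, 3):
Let Player 1 play M with probability p. Expected payoff against 1: 1p + 3(1−p) = −2p + 3; against 3: 8p + 1(1−p) = 7p + 1.
Setting these equal: −2p + 3 = 7p + 1 ⇒ −9p = -2 ⇒ p = 2/9, and the value is (-2)·(2/9) + 3 = 23/9.
For Player 2: with q = P(1), equating M's and D's payoffs gives −7q + 8 = 2q + 1 ⇒ q = 7/9.

7/9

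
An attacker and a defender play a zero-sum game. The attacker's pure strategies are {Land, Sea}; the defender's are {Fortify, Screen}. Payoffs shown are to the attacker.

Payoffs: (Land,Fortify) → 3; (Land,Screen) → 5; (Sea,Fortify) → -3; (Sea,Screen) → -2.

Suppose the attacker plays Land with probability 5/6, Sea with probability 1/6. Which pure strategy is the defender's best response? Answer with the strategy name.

Fortify

If the defender plays Fortify, the attacker's expected payoff is (5/6)·3 + (1/6)·(-3) = 2.
If the defender plays Screen, the attacker's expected payoff is (5/6)·5 + (1/6)·(-2) = 23/6.
The defender minimizes the attacker's payoff; the smallest is 2, so the best response is Fortify.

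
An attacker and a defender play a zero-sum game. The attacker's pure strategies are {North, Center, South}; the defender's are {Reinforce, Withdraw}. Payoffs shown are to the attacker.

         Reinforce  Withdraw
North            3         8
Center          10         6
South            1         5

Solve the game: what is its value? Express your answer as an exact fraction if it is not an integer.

Row minima: North → 3, Center → 6, South → 1; maximin = 6.
Column maxima: Reinforce → 10, Withdraw → 8; minimax = 8.
6 ≠ 8, so there is no saddle point; optimal play is mixed.
South is strictly dominated by North, so the attacker never plays it.
On the remaining 2×2 (North, Center vs Reinforce, Withdraw):
Let the attacker play North with probability p. Expected payoff against Reinforce: 3p + 10(1−p) = −7p + 10; against Withdraw: 8p + 6(1−p) = 2p + 6.
Setting these equal: −7p + 10 = 2p + 6 ⇒ −9p = -4 ⇒ p = 4/9, and the value is (-7)·(4/9) + 10 = 62/9.
For the defender: with q = P(Reinforce), equating North's and Center's payoffs gives −5q + 8 = 4q + 6 ⇒ q = 2/9.

62/9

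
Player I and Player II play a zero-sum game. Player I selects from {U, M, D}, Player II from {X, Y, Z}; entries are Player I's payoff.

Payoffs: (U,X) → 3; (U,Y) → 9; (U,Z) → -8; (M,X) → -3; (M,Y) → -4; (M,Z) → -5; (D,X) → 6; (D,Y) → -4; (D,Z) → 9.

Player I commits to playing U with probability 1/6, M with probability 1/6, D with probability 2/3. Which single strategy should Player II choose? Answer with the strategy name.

Y

If Player II plays X, Player I's expected payoff is (1/6)·3 + (1/6)·(-3) + (2/3)·6 = 4.
If Player II plays Y, Player I's expected payoff is (1/6)·9 + (1/6)·(-4) + (2/3)·(-4) = -11/6.
If Player II plays Z, Player I's expected payoff is (1/6)·(-8) + (1/6)·(-5) + (2/3)·9 = 23/6.
Player II minimizes Player I's payoff; the smallest is -11/6, so the best response is Y.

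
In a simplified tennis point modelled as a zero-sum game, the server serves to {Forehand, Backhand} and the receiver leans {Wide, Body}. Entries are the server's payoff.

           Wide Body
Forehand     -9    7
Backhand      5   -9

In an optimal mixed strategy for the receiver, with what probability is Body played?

7/15

Row minima: Forehand → -9, Backhand → -9; maximin = -9.
Column maxima: Wide → 5, Body → 7; minimax = 5.
-9 ≠ 5, so there is no saddle point; optimal play is mixed.
Let the server play Forehand with probability p. Expected payoff against Wide: (-9)p + 5(1−p) = −14p + 5; against Body: 7p + (-9)(1−p) = 16p − 9.
Setting these equal: −14p + 5 = 16p − 9 ⇒ −30p = -14 ⇒ p = 7/15, and the value is (-14)·(7/15) + 5 = -23/15.
For the receiver: with q = P(Wide), equating Forehand's and Backhand's payoffs gives −16q + 7 = 14q − 9 ⇒ q = 8/15.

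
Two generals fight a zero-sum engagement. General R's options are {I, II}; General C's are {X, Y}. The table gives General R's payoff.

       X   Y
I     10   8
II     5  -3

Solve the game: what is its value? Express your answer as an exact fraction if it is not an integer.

8

Row minima: I → 8, II → -3; maximin = 8.
Column maxima: X → 10, Y → 8; minimax = 8.
Since maximin = minimax = 8, there is a saddle point and the value is 8.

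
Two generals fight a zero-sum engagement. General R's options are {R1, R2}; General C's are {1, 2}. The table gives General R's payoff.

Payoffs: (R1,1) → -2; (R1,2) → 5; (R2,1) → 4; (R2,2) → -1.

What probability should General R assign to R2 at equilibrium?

7/12

Row minima: R1 → -2, R2 → -1; maximin = -1.
Column maxima: 1 → 4, 2 → 5; minimax = 4.
-1 ≠ 4, so there is no saddle point; optimal play is mixed.
Let General R play R1 with probability p. Expected payoff against 1: (-2)p + 4(1−p) = −6p + 4; against 2: 5p + (-1)(1−p) = 6p − 1.
Setting these equal: −6p + 4 = 6p − 1 ⇒ −12p = -5 ⇒ p = 5/12, and the value is (-6)·(5/12) + 4 = 3/2.
For General C: with q = P(1), equating R1's and R2's payoffs gives −7q + 5 = 5q − 1 ⇒ q = 1/2.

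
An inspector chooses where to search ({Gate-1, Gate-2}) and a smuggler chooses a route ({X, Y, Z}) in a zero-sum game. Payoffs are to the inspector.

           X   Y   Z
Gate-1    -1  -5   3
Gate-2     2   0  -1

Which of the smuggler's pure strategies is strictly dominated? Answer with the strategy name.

X

Y holds the inspector's payoff strictly below X in every row: -5 < -1, 0 < 2.
So X is strictly dominated for the smuggler.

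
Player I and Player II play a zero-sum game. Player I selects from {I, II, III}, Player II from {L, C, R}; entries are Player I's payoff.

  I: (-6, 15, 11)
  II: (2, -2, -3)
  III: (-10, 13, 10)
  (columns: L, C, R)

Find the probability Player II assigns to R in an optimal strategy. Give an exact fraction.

4/11

Row minima: I → -6, II → -3, III → -10; maximin = -3.
Column maxima: L → 2, C → 15, R → 11; minimax = 2.
-3 ≠ 2, so there is no saddle point; optimal play is mixed.
III is strictly dominated by I, so Player I never plays it.
C is strictly dominated by R (it gives Player I strictly more in every row), so Player II never plays it.
On the remaining 2×2 (I, II vs L, R):
Let Player I play I with probability p. Expected payoff against L: (-6)p + 2(1−p) = −8p + 2; against R: 11p + (-3)(1−p) = 14p − 3.
Setting these equal: −8p + 2 = 14p − 3 ⇒ −22p = -5 ⇒ p = 5/22, and the value is (-8)·(5/22) + 2 = 2/11.
For Player II: with q = P(L), equating I's and II's payoffs gives −17q + 11 = 5q − 3 ⇒ q = 7/11.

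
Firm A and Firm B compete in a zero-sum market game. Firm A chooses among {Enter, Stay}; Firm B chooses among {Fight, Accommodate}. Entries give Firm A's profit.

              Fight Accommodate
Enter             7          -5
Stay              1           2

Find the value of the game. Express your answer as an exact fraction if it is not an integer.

Row minima: Enter → -5, Stay → 1; maximin = 1.
Column maxima: Fight → 7, Accommodate → 2; minimax = 2.
1 ≠ 2, so there is no saddle point; optimal play is mixed.
Let Firm A play Enter with probability p. Expected payoff against Fight: 7p + 1(1−p) = 6p + 1; against Accommodate: (-5)p + 2(1−p) = −7p + 2.
Setting these equal: 6p + 1 = −7p + 2 ⇒ 13p = 1 ⇒ p = 1/13, and the value is (6)·(1/13) + 1 = 19/13.
For Firm B: with q = P(Fight), equating Enter's and Stay's payoffs gives 12q − 5 = −q + 2 ⇒ q = 7/13.

19/13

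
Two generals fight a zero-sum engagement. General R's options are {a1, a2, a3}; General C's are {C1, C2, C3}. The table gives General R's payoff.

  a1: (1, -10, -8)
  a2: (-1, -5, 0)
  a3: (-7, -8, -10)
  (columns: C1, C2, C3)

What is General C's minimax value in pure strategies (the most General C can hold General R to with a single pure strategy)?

Column maxima: C1 → 1, C2 → -5, C3 → 0.
The smallest of these is -5.

-5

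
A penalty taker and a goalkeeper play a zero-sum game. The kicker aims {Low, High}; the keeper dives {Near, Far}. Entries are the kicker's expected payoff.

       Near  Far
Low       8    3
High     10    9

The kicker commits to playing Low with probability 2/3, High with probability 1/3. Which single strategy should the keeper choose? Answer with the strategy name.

If the keeper plays Near, the kicker's expected payoff is (2/3)·8 + (1/3)·10 = 26/3.
If the keeper plays Far, the kicker's expected payoff is (2/3)·3 + (1/3)·9 = 5.
The keeper minimizes the kicker's payoff; the smallest is 5, so the best response is Far.

Far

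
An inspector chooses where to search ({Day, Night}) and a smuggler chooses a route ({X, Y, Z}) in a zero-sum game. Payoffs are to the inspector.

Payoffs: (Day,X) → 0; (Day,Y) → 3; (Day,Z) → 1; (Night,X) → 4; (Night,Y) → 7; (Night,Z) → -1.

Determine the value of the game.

2/3

Row minima: Day → 0, Night → -1; maximin = 0.
Column maxima: X → 4, Y → 7, Z → 1; minimax = 1.
0 ≠ 1, so there is no saddle point; optimal play is mixed.
Y is strictly dominated by X (it gives the inspector strictly more in every row), so the smuggler never plays it.
On the remaining 2×2 (Day, Night vs X, Z):
Let the inspector play Day with probability p. Expected payoff against X: 0p + 4(1−p) = −4p + 4; against Z: 1p + (-1)(1−p) = 2p − 1.
Setting these equal: −4p + 4 = 2p − 1 ⇒ −6p = -5 ⇒ p = 5/6, and the value is (-4)·(5/6) + 4 = 2/3.
For the smuggler: with q = P(X), equating Day's and Night's payoffs gives −q + 1 = 5q − 1 ⇒ q = 1/3.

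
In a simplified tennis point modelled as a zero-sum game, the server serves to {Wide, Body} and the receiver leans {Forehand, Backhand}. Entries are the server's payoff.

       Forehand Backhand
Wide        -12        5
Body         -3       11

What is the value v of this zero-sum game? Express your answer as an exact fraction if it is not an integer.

Row minima: Wide → -12, Body → -3; maximin = -3.
Column maxima: Forehand → -3, Backhand → 11; minimax = -3.
Since maximin = minimax = -3, there is a saddle point and the value is -3.

-3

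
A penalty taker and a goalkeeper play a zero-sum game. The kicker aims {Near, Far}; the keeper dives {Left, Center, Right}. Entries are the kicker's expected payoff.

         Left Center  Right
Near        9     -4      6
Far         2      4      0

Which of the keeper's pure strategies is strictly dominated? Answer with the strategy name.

Left

Right holds the kicker's payoff strictly below Left in every row: 6 < 9, 0 < 2.
So Left is strictly dominated for the keeper.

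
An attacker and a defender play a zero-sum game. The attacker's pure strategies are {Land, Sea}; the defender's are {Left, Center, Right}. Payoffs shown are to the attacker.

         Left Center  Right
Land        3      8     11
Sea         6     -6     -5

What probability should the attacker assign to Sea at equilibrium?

Row minima: Land → 3, Sea → -6; maximin = 3.
Column maxima: Left → 6, Center → 8, Right → 11; minimax = 6.
3 ≠ 6, so there is no saddle point; optimal play is mixed.
Right is strictly dominated by Center (it gives the attacker strictly more in every row), so the defender never plays it.
On the remaining 2×2 (Land, Sea vs Left, Center):
Let the attacker play Land with probability p. Expected payoff against Left: 3p + 6(1−p) = −3p + 6; against Center: 8p + (-6)(1−p) = 14p − 6.
Setting these equal: −3p + 6 = 14p − 6 ⇒ −17p = -12 ⇒ p = 12/17, and the value is (-3)·(12/17) + 6 = 66/17.
For the defender: with q = P(Left), equating Land's and Sea's payoffs gives −5q + 8 = 12q − 6 ⇒ q = 14/17.

5/17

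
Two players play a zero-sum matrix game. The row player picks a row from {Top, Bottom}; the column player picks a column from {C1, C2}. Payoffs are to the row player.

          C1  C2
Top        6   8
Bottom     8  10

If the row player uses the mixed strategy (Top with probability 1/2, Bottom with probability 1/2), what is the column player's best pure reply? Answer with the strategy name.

C1

If the column player plays C1, the row player's expected payoff is (1/2)·6 + (1/2)·8 = 7.
If the column player plays C2, the row player's expected payoff is (1/2)·8 + (1/2)·10 = 9.
The column player minimizes the row player's payoff; the smallest is 7, so the best response is C1.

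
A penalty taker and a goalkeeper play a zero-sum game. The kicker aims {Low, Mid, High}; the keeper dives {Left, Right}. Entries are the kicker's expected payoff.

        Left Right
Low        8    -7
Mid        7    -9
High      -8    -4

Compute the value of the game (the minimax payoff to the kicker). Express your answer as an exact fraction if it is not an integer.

-88/19

Row minima: Low → -7, Mid → -9, High → -8; maximin = -7.
Column maxima: Left → 8, Right → -4; minimax = -4.
-7 ≠ -4, so there is no saddle point; optimal play is mixed.
Mid is strictly dominated by Low, so the kicker never plays it.
On the remaining 2×2 (Low, High vs Left, Right):
Let the kicker play Low with probability p. Expected payoff against Left: 8p + (-8)(1−p) = 16p − 8; against Right: (-7)p + (-4)(1−p) = −3p − 4.
Setting these equal: 16p − 8 = −3p − 4 ⇒ 19p = 4 ⇒ p = 4/19, and the value is (16)·(4/19) − 8 = -88/19.
For the keeper: with q = P(Left), equating Low's and High's payoffs gives 15q − 7 = −4q − 4 ⇒ q = 3/19.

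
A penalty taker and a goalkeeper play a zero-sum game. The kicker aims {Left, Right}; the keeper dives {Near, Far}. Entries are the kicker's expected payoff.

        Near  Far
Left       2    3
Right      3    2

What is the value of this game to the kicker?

Row minima: Left → 2, Right → 2; maximin = 2.
Column maxima: Near → 3, Far → 3; minimax = 3.
2 ≠ 3, so there is no saddle point; optimal play is mixed.
Let the kicker play Left with probability p. Expected payoff against Near: 2p + 3(1−p) = −p + 3; against Far: 3p + 2(1−p) = p + 2.
Setting these equal: −p + 3 = p + 2 ⇒ −2p = -1 ⇒ p = 1/2, and the value is (-1)·(1/2) + 3 = 5/2.
For the keeper: with q = P(Near), equating Left's and Right's payoffs gives −q + 3 = q + 2 ⇒ q = 1/2.

5/2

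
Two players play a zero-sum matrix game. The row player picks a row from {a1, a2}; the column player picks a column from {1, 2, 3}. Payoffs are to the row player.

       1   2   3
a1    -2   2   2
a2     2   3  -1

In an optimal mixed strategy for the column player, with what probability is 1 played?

3/7

Row minima: a1 → -2, a2 → -1; maximin = -1.
Column maxima: 1 → 2, 2 → 3, 3 → 2; minimax = 2.
-1 ≠ 2, so there is no saddle point; optimal play is mixed.
2 is strictly dominated by 1 (it gives the row player strictly more in every row), so the column player never plays it.
On the remaining 2×2 (a1, a2 vs 1, 3):
Let the row player play a1 with probability p. Expected payoff against 1: (-2)p + 2(1−p) = −4p + 2; against 3: 2p + (-1)(1−p) = 3p − 1.
Setting these equal: −4p + 2 = 3p − 1 ⇒ −7p = -3 ⇒ p = 3/7, and the value is (-4)·(3/7) + 2 = 2/7.
For the column player: with q = P(1), equating a1's and a2's payoffs gives −4q + 2 = 3q − 1 ⇒ q = 3/7.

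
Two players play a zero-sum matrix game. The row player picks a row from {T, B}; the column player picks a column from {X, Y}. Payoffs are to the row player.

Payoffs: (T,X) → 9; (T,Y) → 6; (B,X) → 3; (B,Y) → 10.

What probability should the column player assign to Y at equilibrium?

3/5

Row minima: T → 6, B → 3; maximin = 6.
Column maxima: X → 9, Y → 10; minimax = 9.
6 ≠ 9, so there is no saddle point; optimal play is mixed.
Let the row player play T with probability p. Expected payoff against X: 9p + 3(1−p) = 6p + 3; against Y: 6p + 10(1−p) = −4p + 10.
Setting these equal: 6p + 3 = −4p + 10 ⇒ 10p = 7 ⇒ p = 7/10, and the value is (6)·(7/10) + 3 = 36/5.
For the column player: with q = P(X), equating T's and B's payoffs gives 3q + 6 = −7q + 10 ⇒ q = 2/5.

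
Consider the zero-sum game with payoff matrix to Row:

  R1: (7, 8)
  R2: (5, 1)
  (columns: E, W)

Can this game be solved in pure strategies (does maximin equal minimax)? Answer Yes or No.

Row minima: R1 → 7, R2 → 1; maximin = 7.
Column maxima: E → 7, W → 8; minimax = 7.
maximin = minimax = 7, so a saddle point exists.

Yes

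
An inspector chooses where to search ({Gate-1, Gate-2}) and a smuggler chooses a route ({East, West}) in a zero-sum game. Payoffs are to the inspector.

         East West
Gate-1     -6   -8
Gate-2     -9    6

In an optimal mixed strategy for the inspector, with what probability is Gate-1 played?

Row minima: Gate-1 → -8, Gate-2 → -9; maximin = -8.
Column maxima: East → -6, West → 6; minimax = -6.
-8 ≠ -6, so there is no saddle point; optimal play is mixed.
Let the inspector play Gate-1 with probability p. Expected payoff against East: (-6)p + (-9)(1−p) = 3p − 9; against West: (-8)p + 6(1−p) = −14p + 6.
Setting these equal: 3p − 9 = −14p + 6 ⇒ 17p = 15 ⇒ p = 15/17, and the value is (3)·(15/17) − 9 = -108/17.
For the smuggler: with q = P(East), equating Gate-1's and Gate-2's payoffs gives 2q − 8 = −15q + 6 ⇒ q = 14/17.

15/17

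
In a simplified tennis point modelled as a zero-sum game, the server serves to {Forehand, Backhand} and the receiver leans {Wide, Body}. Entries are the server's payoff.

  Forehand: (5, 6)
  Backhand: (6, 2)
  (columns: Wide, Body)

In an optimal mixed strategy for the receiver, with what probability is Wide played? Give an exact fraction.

4/5

Row minima: Forehand → 5, Backhand → 2; maximin = 5.
Column maxima: Wide → 6, Body → 6; minimax = 6.
5 ≠ 6, so there is no saddle point; optimal play is mixed.
Let the server play Forehand with probability p. Expected payoff against Wide: 5p + 6(1−p) = −p + 6; against Body: 6p + 2(1−p) = 4p + 2.
Setting these equal: −p + 6 = 4p + 2 ⇒ −5p = -4 ⇒ p = 4/5, and the value is (-1)·(4/5) + 6 = 26/5.
For the receiver: with q = P(Wide), equating Forehand's and Backhand's payoffs gives −q + 6 = 4q + 2 ⇒ q = 4/5.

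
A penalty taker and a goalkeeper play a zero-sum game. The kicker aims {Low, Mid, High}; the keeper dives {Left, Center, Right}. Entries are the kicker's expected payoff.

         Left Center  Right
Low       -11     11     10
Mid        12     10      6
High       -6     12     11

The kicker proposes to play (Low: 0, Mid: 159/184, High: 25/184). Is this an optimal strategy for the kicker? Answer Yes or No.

No

Against Left this mix gives (159/184)·12 + (25/184)·(-6) = 879/92.
Against Center this mix gives (159/184)·10 + (25/184)·12 = 945/92.
Against Right this mix gives (159/184)·6 + (25/184)·11 = 1229/184.
The keeper will play Right, holding the kicker to 1229/184. Shifting weight toward the row that does better against Right would raise this floor (the equalizing mix achieves 168/23 against both Right and Left), so the proposed strategy is not optimal.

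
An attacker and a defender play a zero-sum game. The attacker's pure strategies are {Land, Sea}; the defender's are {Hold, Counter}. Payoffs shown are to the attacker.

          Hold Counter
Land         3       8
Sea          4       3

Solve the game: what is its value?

23/6

Row minima: Land → 3, Sea → 3; maximin = 3.
Column maxima: Hold → 4, Counter → 8; minimax = 4.
3 ≠ 4, so there is no saddle point; optimal play is mixed.
Let the attacker play Land with probability p. Expected payoff against Hold: 3p + 4(1−p) = −p + 4; against Counter: 8p + 3(1−p) = 5p + 3.
Setting these equal: −p + 4 = 5p + 3 ⇒ −6p = -1 ⇒ p = 1/6, and the value is (-1)·(1/6) + 4 = 23/6.
For the defender: with q = P(Hold), equating Land's and Sea's payoffs gives −5q + 8 = q + 3 ⇒ q = 5/6.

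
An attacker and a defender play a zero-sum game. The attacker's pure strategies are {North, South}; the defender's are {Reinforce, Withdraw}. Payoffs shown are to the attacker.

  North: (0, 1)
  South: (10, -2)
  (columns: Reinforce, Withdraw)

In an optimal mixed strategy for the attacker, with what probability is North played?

Row minima: North → 0, South → -2; maximin = 0.
Column maxima: Reinforce → 10, Withdraw → 1; minimax = 1.
0 ≠ 1, so there is no saddle point; optimal play is mixed.
Let the attacker play North with probability p. Expected payoff against Reinforce: 0p + 10(1−p) = −10p + 10; against Withdraw: 1p + (-2)(1−p) = 3p − 2.
Setting these equal: −10p + 10 = 3p − 2 ⇒ −13p = -12 ⇒ p = 12/13, and the value is (-10)·(12/13) + 10 = 10/13.
For the defender: with q = P(Reinforce), equating North's and South's payoffs gives −q + 1 = 12q − 2 ⇒ q = 3/13.

12/13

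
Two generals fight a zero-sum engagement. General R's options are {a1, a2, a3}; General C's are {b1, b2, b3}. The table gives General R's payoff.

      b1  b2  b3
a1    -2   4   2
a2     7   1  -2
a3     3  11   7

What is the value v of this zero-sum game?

Row minima: a1 → -2, a2 → -2, a3 → 3; maximin = 3.
Column maxima: b1 → 7, b2 → 11, b3 → 7; minimax = 7.
3 ≠ 7, so there is no saddle point; optimal play is mixed.
a1 is strictly dominated by a3, so General R never plays it.
b2 is strictly dominated by b3 (it gives General R strictly more in every row), so General C never plays it.
On the remaining 2×2 (a2, a3 vs b1, b3):
Let General R play a2 with probability p. Expected payoff against b1: 7p + 3(1−p) = 4p + 3; against b3: (-2)p + 7(1−p) = −9p + 7.
Setting these equal: 4p + 3 = −9p + 7 ⇒ 13p = 4 ⇒ p = 4/13, and the value is (4)·(4/13) + 3 = 55/13.
For General C: with q = P(b1), equating a2's and a3's payoffs gives 9q − 2 = −4q + 7 ⇒ q = 9/13.

55/13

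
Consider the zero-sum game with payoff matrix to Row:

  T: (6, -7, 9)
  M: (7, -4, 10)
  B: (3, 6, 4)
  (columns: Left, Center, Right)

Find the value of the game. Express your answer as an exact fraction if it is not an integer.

Row minima: T → -7, M → -4, B → 3; maximin = 3.
Column maxima: Left → 7, Center → 6, Right → 10; minimax = 6.
3 ≠ 6, so there is no saddle point; optimal play is mixed.
T is strictly dominated by M, so Row never plays it.
Right is strictly dominated by Left (it gives Row strictly more in every row), so Column never plays it.
On the remaining 2×2 (M, B vs Left, Center):
Let Row play M with probability p. Expected payoff against Left: 7p + 3(1−p) = 4p + 3; against Center: (-4)p + 6(1−p) = −10p + 6.
Setting these equal: 4p + 3 = −10p + 6 ⇒ 14p = 3 ⇒ p = 3/14, and the value is (4)·(3/14) + 3 = 27/7.
For Column: with q = P(Left), equating M's and B's payoffs gives 11q − 4 = −3q + 6 ⇒ q = 5/7.

27/7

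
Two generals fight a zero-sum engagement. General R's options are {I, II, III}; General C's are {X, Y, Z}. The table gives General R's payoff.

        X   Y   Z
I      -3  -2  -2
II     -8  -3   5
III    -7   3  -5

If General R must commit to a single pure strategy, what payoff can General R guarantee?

Row minima: I → -3, II → -8, III → -7.
The best of these is -3.

-3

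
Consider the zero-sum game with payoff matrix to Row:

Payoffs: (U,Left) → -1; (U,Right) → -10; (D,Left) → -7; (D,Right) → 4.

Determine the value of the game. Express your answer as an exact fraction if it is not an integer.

Row minima: U → -10, D → -7; maximin = -7.
Column maxima: Left → -1, Right → 4; minimax = -1.
-7 ≠ -1, so there is no saddle point; optimal play is mixed.
Let Row play U with probability p. Expected payoff against Left: (-1)p + (-7)(1−p) = 6p − 7; against Right: (-10)p + 4(1−p) = −14p + 4.
Setting these equal: 6p − 7 = −14p + 4 ⇒ 20p = 11 ⇒ p = 11/20, and the value is (6)·(11/20) − 7 = -37/10.
For Column: with q = P(Left), equating U's and D's payoffs gives 9q − 10 = −11q + 4 ⇒ q = 7/10.

-37/10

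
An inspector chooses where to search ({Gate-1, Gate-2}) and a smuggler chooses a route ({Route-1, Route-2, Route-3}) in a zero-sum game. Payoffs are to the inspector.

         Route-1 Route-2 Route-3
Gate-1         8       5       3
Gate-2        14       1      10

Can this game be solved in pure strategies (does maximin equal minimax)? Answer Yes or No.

No

Row minima: Gate-1 → 3, Gate-2 → 1; maximin = 3.
Column maxima: Route-1 → 14, Route-2 → 5, Route-3 → 10; minimax = 5.
3 ≠ 5, so no pure-strategy equilibrium exists.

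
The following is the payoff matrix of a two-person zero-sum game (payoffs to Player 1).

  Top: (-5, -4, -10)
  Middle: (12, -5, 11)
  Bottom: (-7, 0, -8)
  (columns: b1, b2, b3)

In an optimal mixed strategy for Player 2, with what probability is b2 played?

19/24

Row minima: Top → -10, Middle → -5, Bottom → -8; maximin = -5.
Column maxima: b1 → 12, b2 → 0, b3 → 11; minimax = 0.
-5 ≠ 0, so there is no saddle point; optimal play is mixed.
b1 is strictly dominated by b3 (it gives Player 1 strictly more in every row), so Player 2 never plays it.
With b1 eliminated, Top is strictly dominated by Bottom (Bottom gives Player 1 strictly more in every remaining column), so Player 1 never plays it.
On the remaining 2×2 (Middle, Bottom vs b2, b3):
Let Player 1 play Middle with probability p. Expected payoff against b2: (-5)p + 0(1−p) = −5p; against b3: 11p + (-8)(1−p) = 19p − 8.
Setting these equal: −5p = 19p − 8 ⇒ −24p = -8 ⇒ p = 1/3, and the value is (-5)·(1/3) = -5/3.
For Player 2: with q = P(b2), equating Middle's and Bottom's payoffs gives −16q + 11 = 8q − 8 ⇒ q = 19/24.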